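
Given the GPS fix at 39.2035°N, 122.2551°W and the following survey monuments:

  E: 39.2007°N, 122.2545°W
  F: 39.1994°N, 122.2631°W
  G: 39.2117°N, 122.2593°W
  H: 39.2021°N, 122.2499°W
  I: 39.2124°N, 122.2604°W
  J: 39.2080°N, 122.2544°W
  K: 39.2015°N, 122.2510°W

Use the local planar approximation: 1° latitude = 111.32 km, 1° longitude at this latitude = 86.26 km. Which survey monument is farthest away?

I

Distances from 39.2035°N, 122.2551°W:
E: √((-0.0028·111.32)² + (0.0006·86.26)²) = √(0.097154 + 0.002679) = 0.3160 km
F: √((-0.0041·111.32)² + (-0.0080·86.26)²) = √(0.208312 + 0.476210) = 0.8274 km
G: √((0.0082·111.32)² + (-0.0042·86.26)²) = √(0.833248 + 0.131255) = 0.9821 km
H: √((-0.0014·111.32)² + (0.0052·86.26)²) = √(0.024289 + 0.201199) = 0.4749 km
I: √((0.0089·111.32)² + (-0.0053·86.26)²) = √(0.981582 + 0.209012) = 1.0911 km
J: √((0.0045·111.32)² + (0.0007·86.26)²) = √(0.250941 + 0.003646) = 0.5046 km
K: √((-0.0020·111.32)² + (0.0041·86.26)²) = √(0.049569 + 0.125080) = 0.4179 km
Maximum: I at 1.0911 km.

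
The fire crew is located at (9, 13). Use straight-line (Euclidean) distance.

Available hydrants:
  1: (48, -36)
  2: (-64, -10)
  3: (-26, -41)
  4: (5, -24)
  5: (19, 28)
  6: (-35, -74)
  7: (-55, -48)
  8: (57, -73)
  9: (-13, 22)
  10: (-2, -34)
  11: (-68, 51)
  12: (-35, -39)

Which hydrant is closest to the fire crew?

Distances from (9, 13):
1: √((39)² + (-49)²) = √(1521.000 + 2401.000) = 62.6
2: √((-73)² + (-23)²) = √(5329.000 + 529.000) = 76.5
3: √((-35)² + (-54)²) = √(1225.000 + 2916.000) = 64.4
4: √((-4)² + (-37)²) = √(16.000 + 1369.000) = 37.2
5: √((10)² + (15)²) = √(100.000 + 225.000) = 18.0
6: √((-44)² + (-87)²) = √(1936.000 + 7569.000) = 97.5
7: √((-64)² + (-61)²) = √(4096.000 + 3721.000) = 88.4
8: √((48)² + (-86)²) = √(2304.000 + 7396.000) = 98.5
9: √((-22)² + (9)²) = √(484.000 + 81.000) = 23.8
10: √((-11)² + (-47)²) = √(121.000 + 2209.000) = 48.3
11: √((-77)² + (38)²) = √(5929.000 + 1444.000) = 85.9
12: √((-44)² + (-52)²) = √(1936.000 + 2704.000) = 68.1
Minimum: 5 at 18.0.

5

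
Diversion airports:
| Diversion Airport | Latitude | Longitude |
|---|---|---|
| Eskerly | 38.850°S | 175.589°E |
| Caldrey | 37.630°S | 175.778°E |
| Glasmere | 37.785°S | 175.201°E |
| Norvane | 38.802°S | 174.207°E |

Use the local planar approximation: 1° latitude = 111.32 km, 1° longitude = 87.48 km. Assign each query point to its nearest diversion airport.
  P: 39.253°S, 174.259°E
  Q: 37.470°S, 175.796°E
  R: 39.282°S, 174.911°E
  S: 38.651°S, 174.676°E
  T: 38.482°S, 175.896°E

P→Norvane; Q→Caldrey; R→Eskerly; S→Norvane; T→Eskerly

P at 39.253°S, 174.259°E:
  Eskerly: 124.698 km
  Caldrey: 224.277 km
  Glasmere: 183.020 km
  Norvane: 50.411 km
  → nearest: Norvane (50.411 km)
Q at 37.470°S, 175.796°E:
  Eskerly: 154.685 km
  Caldrey: 17.881 km
  Glasmere: 62.760 km
  Norvane: 203.246 km
  → nearest: Caldrey (17.881 km)
R at 39.282°S, 174.911°E:
  Eskerly: 76.358 km
  Caldrey: 198.927 km
  Glasmere: 168.566 km
  Norvane: 81.535 km
  → nearest: Eskerly (76.358 km)
S at 38.651°S, 174.676°E:
  Eskerly: 82.884 km
  Caldrey: 149.036 km
  Glasmere: 106.784 km
  Norvane: 44.338 km
  → nearest: Norvane (44.338 km)
T at 38.482°S, 175.896°E:
  Eskerly: 48.984 km
  Caldrey: 95.405 km
  Glasmere: 98.573 km
  Norvane: 151.987 km
  → nearest: Eskerly (48.984 km)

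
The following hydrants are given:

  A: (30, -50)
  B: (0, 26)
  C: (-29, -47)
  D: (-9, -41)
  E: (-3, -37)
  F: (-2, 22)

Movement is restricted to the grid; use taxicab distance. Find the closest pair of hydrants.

B and F

Pairwise distances:
B–F: |-2| + |-4| = 2 + 4 = 6
D–E: |6| + |4| = 6 + 4 = 10
C–D: |20| + |6| = 20 + 6 = 26
C–E: |26| + |10| = 26 + 10 = 36
A–E: |-33| + |13| = 33 + 13 = 46
A–D: |-39| + |9| = 39 + 9 = 48
E–F: |1| + |59| = 1 + 59 = 60
A–C: |-59| + |3| = 59 + 3 = 62
B–E: |-3| + |-63| = 3 + 63 = 66
D–F: |7| + |63| = 7 + 63 = 70
B–D: |-9| + |-67| = 9 + 67 = 76
C–F: |27| + |69| = 27 + 69 = 96
B–C: |-29| + |-73| = 29 + 73 = 102
A–F: |-32| + |72| = 32 + 72 = 104
A–B: |-30| + |76| = 30 + 76 = 106
Closest pair: B–F at 6.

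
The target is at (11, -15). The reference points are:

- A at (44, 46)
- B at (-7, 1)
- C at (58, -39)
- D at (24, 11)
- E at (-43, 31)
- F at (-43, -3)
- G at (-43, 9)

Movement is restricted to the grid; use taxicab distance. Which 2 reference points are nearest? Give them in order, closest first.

Distances from (11, -15):
A: |33| + |61| = 33 + 61 = 94
B: |-18| + |16| = 18 + 16 = 34
C: |47| + |-24| = 47 + 24 = 71
D: |13| + |26| = 13 + 26 = 39
E: |-54| + |46| = 54 + 46 = 100
F: |-54| + |12| = 54 + 12 = 66
G: |-54| + |24| = 54 + 24 = 78
Sorted: B (34) < D (39) < F (66) < C (71) < …

B, D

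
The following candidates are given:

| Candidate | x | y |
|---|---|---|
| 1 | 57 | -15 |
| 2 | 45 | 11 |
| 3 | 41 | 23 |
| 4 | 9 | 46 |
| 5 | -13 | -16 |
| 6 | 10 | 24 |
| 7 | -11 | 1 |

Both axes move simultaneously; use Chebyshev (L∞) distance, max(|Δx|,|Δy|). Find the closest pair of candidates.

2 and 3

Pairwise distances:
1–2: 26
1–3: 38
1–4: 61
1–5: 70
1–6: 47
1–7: 68
2–3: 12
2–4: 36
2–5: 58
2–6: 35
2–7: 56
3–4: 32
3–5: 54
3–6: 31
3–7: 52
4–5: 62
4–6: 22
4–7: 45
5–6: 40
5–7: 17
6–7: 23
Closest pair: 2–3 at 12.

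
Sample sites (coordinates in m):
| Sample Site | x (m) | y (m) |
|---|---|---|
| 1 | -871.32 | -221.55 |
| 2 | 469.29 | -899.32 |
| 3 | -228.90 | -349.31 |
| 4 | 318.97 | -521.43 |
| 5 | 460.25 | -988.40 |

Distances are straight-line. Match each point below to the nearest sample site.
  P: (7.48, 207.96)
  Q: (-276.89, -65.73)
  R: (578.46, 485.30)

P at (7.48, 207.96):
  1: 978.15 m
  2: 1199.72 m
  3: 605.33 m
  4: 793.12 m
  5: 1279.17 m
  → nearest: 3 (605.33 m)
Q at (-276.89, -65.73):
  1: 614.51 m
  2: 1118.77 m
  3: 287.61 m
  4: 750.14 m
  5: 1180.97 m
  → nearest: 3 (287.61 m)
R at (578.46, 485.30):
  1: 1612.92 m
  2: 1388.92 m
  3: 1161.21 m
  4: 1039.63 m
  5: 1478.43 m
  → nearest: 4 (1039.63 m)

P→3; Q→3; R→4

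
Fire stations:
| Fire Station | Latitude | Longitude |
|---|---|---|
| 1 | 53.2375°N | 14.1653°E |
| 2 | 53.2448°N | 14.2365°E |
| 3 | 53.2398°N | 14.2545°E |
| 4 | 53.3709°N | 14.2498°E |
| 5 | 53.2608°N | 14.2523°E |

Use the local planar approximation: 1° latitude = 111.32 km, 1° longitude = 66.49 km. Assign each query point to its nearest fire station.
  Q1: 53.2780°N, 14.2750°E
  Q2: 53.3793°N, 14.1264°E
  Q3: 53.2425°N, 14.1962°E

Q1 at 53.2780°N, 14.2750°E:
  1: √((-0.0405·111.32)² + (-0.1097·66.49)²) = √(20.326212 + 53.201750) = 8.5748 km
  2: √((-0.0332·111.32)² + (-0.0385·66.49)²) = √(13.659115 + 6.552909) = 4.4958 km
  3: √((-0.0382·111.32)² + (-0.0205·66.49)²) = √(18.083110 + 1.857892) = 4.4655 km
  4: √((0.0929·111.32)² + (-0.0252·66.49)²) = √(106.949270 + 2.807461) = 10.4765 km
  5: √((-0.0172·111.32)² + (-0.0227·66.49)²) = √(3.666091 + 2.278056) = 2.4381 km
  → nearest: 5 (2.4381 km)
Q2 at 53.3793°N, 14.1264°E:
  1: √((-0.1418·111.32)² + (0.0389·66.49)²) = √(249.171781 + 6.689781) = 15.9957 km
  2: √((-0.1345·111.32)² + (0.1101·66.49)²) = √(224.176954 + 53.590438) = 16.6664 km
  3: √((-0.1395·111.32)² + (0.1281·66.49)²) = √(241.154189 + 72.545575) = 17.7116 km
  4: √((-0.0084·111.32)² + (0.1234·66.49)²) = √(0.874390 + 67.319826) = 8.2580 km
  5: √((-0.1185·111.32)² + (0.1259·66.49)²) = √(174.013562 + 70.075165) = 15.6233 km
  → nearest: 4 (8.2580 km)
Q3 at 53.2425°N, 14.1962°E:
  1: √((-0.0050·111.32)² + (-0.0309·66.49)²) = √(0.309804 + 4.221139) = 2.1286 km
  2: √((0.0023·111.32)² + (0.0403·66.49)²) = √(0.065554 + 7.179972) = 2.6918 km
  3: √((-0.0027·111.32)² + (0.0583·66.49)²) = √(0.090339 + 15.026221) = 3.8880 km
  4: √((0.1284·111.32)² + (0.0536·66.49)²) = √(204.303799 + 12.701127) = 14.7311 km
  5: √((0.0183·111.32)² + (0.0561·66.49)²) = √(4.150005 + 13.913564) = 4.2501 km
  → nearest: 1 (2.1286 km)

Q1→5; Q2→4; Q3→1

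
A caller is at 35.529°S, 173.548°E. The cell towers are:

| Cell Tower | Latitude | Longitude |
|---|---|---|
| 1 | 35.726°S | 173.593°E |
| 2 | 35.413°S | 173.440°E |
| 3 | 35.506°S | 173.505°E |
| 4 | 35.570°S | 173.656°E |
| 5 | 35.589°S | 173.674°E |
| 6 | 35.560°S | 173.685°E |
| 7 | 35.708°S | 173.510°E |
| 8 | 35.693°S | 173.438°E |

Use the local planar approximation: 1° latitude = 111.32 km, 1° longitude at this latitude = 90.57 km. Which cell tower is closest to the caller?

Distances from 35.529°S, 173.548°E:
1: 22.306 km
2: 16.200 km
3: 4.661 km
4: 10.794 km
5: 13.223 km
6: 12.879 km
7: 20.221 km
8: 20.798 km
Minimum: 3 at 4.661 km.

3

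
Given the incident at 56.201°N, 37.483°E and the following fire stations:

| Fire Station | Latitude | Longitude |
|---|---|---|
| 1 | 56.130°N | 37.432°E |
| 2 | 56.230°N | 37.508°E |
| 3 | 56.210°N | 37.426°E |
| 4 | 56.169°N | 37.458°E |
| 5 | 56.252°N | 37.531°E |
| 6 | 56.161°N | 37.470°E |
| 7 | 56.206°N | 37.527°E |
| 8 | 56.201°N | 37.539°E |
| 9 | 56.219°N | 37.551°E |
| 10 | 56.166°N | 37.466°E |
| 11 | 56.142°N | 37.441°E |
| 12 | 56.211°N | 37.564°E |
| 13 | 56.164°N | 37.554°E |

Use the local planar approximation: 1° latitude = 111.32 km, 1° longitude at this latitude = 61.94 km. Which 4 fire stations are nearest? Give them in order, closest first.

7, 8, 2, 3

Distances from 56.201°N, 37.483°E:
1: √((-0.071·111.32)² + (-0.051·61.94)²) = √(62.46879 + 9.97890) = 8.512 km
2: √((0.029·111.32)² + (0.025·61.94)²) = √(10.42179 + 2.39785) = 3.580 km
3: √((0.009·111.32)² + (-0.057·61.94)²) = √(1.00376 + 12.46500) = 3.670 km
4: √((-0.032·111.32)² + (-0.025·61.94)²) = √(12.68955 + 2.39785) = 3.884 km
5: √((0.051·111.32)² + (0.048·61.94)²) = √(32.23196 + 8.83944) = 6.409 km
6: √((-0.040·111.32)² + (-0.013·61.94)²) = √(19.82743 + 0.64838) = 4.525 km
7: √((0.005·111.32)² + (0.044·61.94)²) = √(0.30980 + 7.42759) = 2.782 km
8: √((0.000·111.32)² + (0.056·61.94)²) = √(0.00000 + 12.03146) = 3.469 km
9: √((0.018·111.32)² + (0.068·61.94)²) = √(4.01505 + 17.74027) = 4.664 km
10: √((-0.035·111.32)² + (-0.017·61.94)²) = √(15.18037 + 1.10877) = 4.036 km
11: √((-0.059·111.32)² + (-0.042·61.94)²) = √(43.13705 + 6.76770) = 7.064 km
12: √((0.010·111.32)² + (0.081·61.94)²) = √(1.23921 + 25.17169) = 5.139 km
13: √((-0.037·111.32)² + (0.071·61.94)²) = √(16.96484 + 19.34012) = 6.025 km
Sorted: 7 (2.782 km) < 8 (3.469 km) < 2 (3.580 km) < 3 (3.670 km) < 4 (3.884 km) < 10 (4.036 km) < …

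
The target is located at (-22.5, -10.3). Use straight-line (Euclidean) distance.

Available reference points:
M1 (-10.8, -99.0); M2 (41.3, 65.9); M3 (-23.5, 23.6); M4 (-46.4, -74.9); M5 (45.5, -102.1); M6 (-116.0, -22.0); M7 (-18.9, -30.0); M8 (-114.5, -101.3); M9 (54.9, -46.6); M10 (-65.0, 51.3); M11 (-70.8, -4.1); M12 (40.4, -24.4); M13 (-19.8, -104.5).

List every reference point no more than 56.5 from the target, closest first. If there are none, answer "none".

M7, M3, M11

Distances from (-22.5, -10.3):
M1: 89.47
M2: 99.38
M3: 33.91
M4: 68.88
M5: 114.24
M6: 94.23
M7: 20.03
M8: 129.40
M9: 85.49
M10: 74.84
M11: 48.70
M12: 64.46
M13: 94.24
Threshold 56.5: M7 (20.03), M3 (33.91), M11 (48.70) are within range.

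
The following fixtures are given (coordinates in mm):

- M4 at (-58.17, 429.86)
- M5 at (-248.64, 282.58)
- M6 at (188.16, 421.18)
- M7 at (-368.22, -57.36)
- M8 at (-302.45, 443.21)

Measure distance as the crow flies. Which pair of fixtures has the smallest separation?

M5 and M8

Pairwise distances:
M4–M5: 240.77 mm
M4–M6: 246.48 mm
M4–M7: 577.51 mm
M4–M8: 244.64 mm
M5–M6: 458.26 mm
M5–M7: 360.36 mm
M5–M8: 169.40 mm
M6–M7: 733.87 mm
M6–M8: 491.10 mm
M7–M8: 504.87 mm
Closest pair: M5–M8 at 169.40 mm.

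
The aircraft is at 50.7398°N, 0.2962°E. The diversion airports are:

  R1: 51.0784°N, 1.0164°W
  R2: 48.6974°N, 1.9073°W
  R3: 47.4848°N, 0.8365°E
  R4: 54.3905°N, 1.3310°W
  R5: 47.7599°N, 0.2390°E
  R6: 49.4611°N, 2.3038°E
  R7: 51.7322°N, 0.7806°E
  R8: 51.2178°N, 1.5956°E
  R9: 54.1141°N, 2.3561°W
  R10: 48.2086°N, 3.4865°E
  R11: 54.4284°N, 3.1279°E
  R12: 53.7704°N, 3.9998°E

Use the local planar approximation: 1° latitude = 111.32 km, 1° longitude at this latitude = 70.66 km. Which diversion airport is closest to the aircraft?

Distances from 50.7398°N, 0.2962°E:
R1: √((0.3386·111.32)² + (-1.3126·70.66)²) = √(1420.758630 + 8602.250121) = 100.1150 km
R2: √((-2.0424·111.32)² + (-2.2035·70.66)²) = √(51692.555049 + 24242.275134) = 275.5628 km
R3: √((-3.2550·111.32)² + (0.5403·70.66)²) = √(131295.058532 + 1457.528989) = 364.3523 km
R4: √((3.6507·111.32)² + (-1.6272·70.66)²) = √(165157.647044 + 13219.929446) = 422.3477 km
R5: √((-2.9799·111.32)² + (-0.0572·70.66)²) = √(110039.795776 + 16.335759) = 331.7471 km
R6: √((-1.2787·111.32)² + (2.0076·70.66)²) = √(20262.066001 + 20123.412988) = 200.9614 km
R7: √((0.9924·111.32)² + (0.4844·70.66)²) = √(12204.497606 + 1171.535721) = 115.6548 km
R8: √((0.4780·111.32)² + (1.2994·70.66)²) = √(2831.406264 + 8430.105138) = 106.1203 km
R9: √((3.3743·111.32)² + (-2.6523·70.66)²) = √(141095.700224 + 35123.077079) = 419.7842 km
R10: √((-2.5312·111.32)² + (3.1903·70.66)²) = √(79396.127221 + 50817.151086) = 360.8508 km
R11: √((3.6886·111.32)² + (2.8317·70.66)²) = √(168604.638806 + 40035.176530) = 456.7711 km
R12: √((3.0306·111.32)² + (3.7036·70.66)²) = √(113816.082451 + 68484.993212) = 426.9673 km
Minimum: R1 at 100.1150 km.

R1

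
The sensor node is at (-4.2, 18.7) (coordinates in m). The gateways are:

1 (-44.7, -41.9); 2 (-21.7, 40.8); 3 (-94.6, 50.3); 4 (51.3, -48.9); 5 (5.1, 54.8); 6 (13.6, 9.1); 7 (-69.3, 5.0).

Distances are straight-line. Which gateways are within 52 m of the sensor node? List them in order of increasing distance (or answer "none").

6, 2, 5

Distances from (-4.2, 18.7):
1: √((-40.5)² + (-60.6)²) = √(1640.250 + 3672.360) = 72.9 m
2: √((-17.5)² + (22.1)²) = √(306.250 + 488.410) = 28.2 m
3: √((-90.4)² + (31.6)²) = √(8172.160 + 998.560) = 95.8 m
4: √((55.5)² + (-67.6)²) = √(3080.250 + 4569.760) = 87.5 m
5: √((9.3)² + (36.1)²) = √(86.490 + 1303.210) = 37.3 m
6: √((17.8)² + (-9.6)²) = √(316.840 + 92.160) = 20.2 m
7: √((-65.1)² + (-13.7)²) = √(4238.010 + 187.690) = 66.5 m
Threshold 52 m: 6 (20.2 m), 2 (28.2 m), 5 (37.3 m) are within range.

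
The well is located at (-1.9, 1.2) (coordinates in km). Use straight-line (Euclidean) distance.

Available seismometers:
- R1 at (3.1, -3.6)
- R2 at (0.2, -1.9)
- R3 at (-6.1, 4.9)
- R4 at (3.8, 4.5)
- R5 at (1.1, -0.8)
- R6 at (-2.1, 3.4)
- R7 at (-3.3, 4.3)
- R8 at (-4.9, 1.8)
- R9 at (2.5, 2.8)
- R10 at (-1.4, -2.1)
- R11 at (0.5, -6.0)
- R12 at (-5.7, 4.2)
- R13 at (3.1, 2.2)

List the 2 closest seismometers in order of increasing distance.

R6, R8

Distances from (-1.9, 1.2):
R1: 6.9 km
R2: 3.7 km
R3: 5.6 km
R4: 6.6 km
R5: 3.6 km
R6: 2.2 km
R7: 3.4 km
R8: 3.1 km
R9: 4.7 km
R10: 3.3 km
R11: 7.6 km
R12: 4.8 km
R13: 5.1 km
Sorted: R6 (2.2 km) < R8 (3.1 km) < R10 (3.3 km) < R7 (3.4 km) < …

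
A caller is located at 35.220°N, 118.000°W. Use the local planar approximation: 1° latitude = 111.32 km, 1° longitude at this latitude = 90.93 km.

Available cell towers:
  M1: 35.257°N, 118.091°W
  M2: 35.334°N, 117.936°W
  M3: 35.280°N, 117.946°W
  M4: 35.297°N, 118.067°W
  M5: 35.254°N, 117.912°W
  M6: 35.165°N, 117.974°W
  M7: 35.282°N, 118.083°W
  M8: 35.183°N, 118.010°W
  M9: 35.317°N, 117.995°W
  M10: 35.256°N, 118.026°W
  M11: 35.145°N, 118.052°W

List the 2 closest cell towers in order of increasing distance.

M8, M10

Distances from 35.220°N, 118.000°W:
M1: √((0.037·111.32)² + (-0.091·90.93)²) = √(16.96484 + 68.46950) = 9.243 km
M2: √((0.114·111.32)² + (0.064·90.93)²) = √(161.04828 + 33.86681) = 13.961 km
M3: √((0.060·111.32)² + (0.054·90.93)²) = √(44.61171 + 24.11026) = 8.290 km
M4: √((0.077·111.32)² + (-0.067·90.93)²) = √(73.47301 + 37.11624) = 10.516 km
M5: √((0.034·111.32)² + (0.088·90.93)²) = √(14.32532 + 64.02944) = 8.852 km
M6: √((-0.055·111.32)² + (0.026·90.93)²) = √(37.48623 + 5.58935) = 6.563 km
M7: √((0.062·111.32)² + (-0.083·90.93)²) = √(47.63540 + 56.96008) = 10.227 km
M8: √((-0.037·111.32)² + (-0.010·90.93)²) = √(16.96484 + 0.82683) = 4.218 km
M9: √((0.097·111.32)² + (0.005·90.93)²) = √(116.59767 + 0.20671) = 10.808 km
M10: √((0.036·111.32)² + (-0.026·90.93)²) = √(16.06022 + 5.58935) = 4.653 km
M11: √((-0.075·111.32)² + (-0.052·90.93)²) = √(69.70580 + 22.35739) = 9.595 km
Sorted: M8 (4.218 km) < M10 (4.653 km) < M6 (6.563 km) < M3 (8.290 km) < …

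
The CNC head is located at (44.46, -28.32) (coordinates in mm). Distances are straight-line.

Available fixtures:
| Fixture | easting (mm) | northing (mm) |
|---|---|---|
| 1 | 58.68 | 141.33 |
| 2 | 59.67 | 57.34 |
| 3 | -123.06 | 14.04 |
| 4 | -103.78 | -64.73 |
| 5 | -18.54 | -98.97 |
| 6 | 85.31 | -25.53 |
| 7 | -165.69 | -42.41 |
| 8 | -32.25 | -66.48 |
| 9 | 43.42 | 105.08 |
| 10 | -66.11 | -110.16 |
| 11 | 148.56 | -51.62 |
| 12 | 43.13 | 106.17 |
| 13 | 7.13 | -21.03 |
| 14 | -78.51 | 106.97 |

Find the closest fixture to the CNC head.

Distances from (44.46, -28.32):
1: 170.24 mm
2: 87.00 mm
3: 172.79 mm
4: 152.65 mm
5: 94.66 mm
6: 40.95 mm
7: 210.62 mm
8: 85.68 mm
9: 133.40 mm
10: 137.56 mm
11: 106.68 mm
12: 134.50 mm
13: 38.04 mm
14: 182.83 mm
Minimum: 13 at 38.04 mm.

13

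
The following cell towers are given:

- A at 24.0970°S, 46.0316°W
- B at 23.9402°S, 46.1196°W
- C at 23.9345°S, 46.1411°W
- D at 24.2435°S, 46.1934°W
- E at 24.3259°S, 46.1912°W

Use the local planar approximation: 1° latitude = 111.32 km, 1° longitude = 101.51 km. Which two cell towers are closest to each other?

Pairwise distances:
B–C: 2.2728 km
D–E: 9.1755 km
A–B: 19.6080 km
A–C: 21.2316 km
A–D: 23.1457 km
A–E: 30.1954 km
B–D: 34.5845 km
C–D: 34.8052 km
B–E: 43.5469 km
C–E: 43.8664 km
Closest pair: B–C at 2.2728 km.

B and C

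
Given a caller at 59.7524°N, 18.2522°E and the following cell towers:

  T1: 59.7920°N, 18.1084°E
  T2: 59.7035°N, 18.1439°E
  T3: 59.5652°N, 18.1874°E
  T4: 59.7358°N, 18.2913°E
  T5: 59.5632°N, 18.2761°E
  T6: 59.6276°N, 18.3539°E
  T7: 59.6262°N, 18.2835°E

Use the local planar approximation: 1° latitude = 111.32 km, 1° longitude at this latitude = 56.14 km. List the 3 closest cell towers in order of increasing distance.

Distances from 59.7524°N, 18.2522°E:
T1: 9.1981 km
T2: 8.1608 km
T3: 21.1543 km
T4: 2.8693 km
T5: 21.1044 km
T6: 15.0202 km
T7: 14.1581 km
Sorted: T4 (2.8693 km) < T2 (8.1608 km) < T1 (9.1981 km) < T7 (14.1581 km) < T6 (15.0202 km) < …

T4, T2, T1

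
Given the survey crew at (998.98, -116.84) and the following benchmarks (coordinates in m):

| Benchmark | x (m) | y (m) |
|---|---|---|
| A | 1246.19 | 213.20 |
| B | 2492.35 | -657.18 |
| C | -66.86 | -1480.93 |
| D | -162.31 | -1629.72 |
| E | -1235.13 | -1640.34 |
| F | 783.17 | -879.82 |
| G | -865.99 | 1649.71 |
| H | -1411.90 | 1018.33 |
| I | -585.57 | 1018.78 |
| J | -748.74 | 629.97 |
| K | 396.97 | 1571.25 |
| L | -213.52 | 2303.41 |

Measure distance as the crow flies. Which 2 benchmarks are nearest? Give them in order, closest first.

A, F

Distances from (998.98, -116.84):
A: √((247.21)² + (330.04)²) = √(61112.7841 + 108926.4016) = 412.36 m
B: √((1493.37)² + (-540.34)²) = √(2230153.9569 + 291967.3156) = 1588.12 m
C: √((-1065.84)² + (-1364.09)²) = √(1136014.9056 + 1860741.5281) = 1731.11 m
D: √((-1161.29)² + (-1512.88)²) = √(1348594.4641 + 2288805.8944) = 1907.20 m
E: √((-2234.11)² + (-1523.50)²) = √(4991247.4921 + 2321052.2500) = 2704.13 m
F: √((-215.81)² + (-762.98)²) = √(46573.9561 + 582138.4804) = 792.91 m
G: √((-1864.97)² + (1766.55)²) = √(3478113.1009 + 3120698.9025) = 2568.82 m
H: √((-2410.88)² + (1135.17)²) = √(5812342.3744 + 1288610.9289) = 2664.76 m
I: √((-1584.55)² + (1135.62)²) = √(2510798.7025 + 1289632.7844) = 1949.47 m
J: √((-1747.72)² + (746.81)²) = √(3054525.1984 + 557725.1761) = 1900.59 m
K: √((-602.01)² + (1688.09)²) = √(362416.0401 + 2849647.8481) = 1792.22 m
L: √((-1212.50)² + (2420.25)²) = √(1470156.2500 + 5857610.0625) = 2706.98 m
Sorted: A (412.36 m) < F (792.91 m) < B (1588.12 m) < C (1731.11 m) < …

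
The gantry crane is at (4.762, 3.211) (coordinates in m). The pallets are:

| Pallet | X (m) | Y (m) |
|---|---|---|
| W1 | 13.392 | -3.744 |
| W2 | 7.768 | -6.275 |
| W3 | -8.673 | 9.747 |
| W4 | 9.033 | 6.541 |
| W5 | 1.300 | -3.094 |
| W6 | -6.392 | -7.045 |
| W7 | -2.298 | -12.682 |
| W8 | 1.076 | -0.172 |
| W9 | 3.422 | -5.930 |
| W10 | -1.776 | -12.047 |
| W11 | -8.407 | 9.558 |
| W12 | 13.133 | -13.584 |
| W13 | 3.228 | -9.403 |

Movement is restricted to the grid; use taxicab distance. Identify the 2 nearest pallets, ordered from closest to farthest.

Distances from (4.762, 3.211):
W1: |8.630| + |-6.955| = 8.630 + 6.955 = 15.585 m
W2: |3.006| + |-9.486| = 3.006 + 9.486 = 12.492 m
W3: |-13.435| + |6.536| = 13.435 + 6.536 = 19.971 m
W4: |4.271| + |3.330| = 4.271 + 3.330 = 7.601 m
W5: |-3.462| + |-6.305| = 3.462 + 6.305 = 9.767 m
W6: |-11.154| + |-10.256| = 11.154 + 10.256 = 21.410 m
W7: |-7.060| + |-15.893| = 7.060 + 15.893 = 22.953 m
W8: |-3.686| + |-3.383| = 3.686 + 3.383 = 7.069 m
W9: |-1.340| + |-9.141| = 1.340 + 9.141 = 10.481 m
W10: |-6.538| + |-15.258| = 6.538 + 15.258 = 21.796 m
W11: |-13.169| + |6.347| = 13.169 + 6.347 = 19.516 m
W12: |8.371| + |-16.795| = 8.371 + 16.795 = 25.166 m
W13: |-1.534| + |-12.614| = 1.534 + 12.614 = 14.148 m
Sorted: W8 (7.069 m) < W4 (7.601 m) < W5 (9.767 m) < W9 (10.481 m) < …

W8, W4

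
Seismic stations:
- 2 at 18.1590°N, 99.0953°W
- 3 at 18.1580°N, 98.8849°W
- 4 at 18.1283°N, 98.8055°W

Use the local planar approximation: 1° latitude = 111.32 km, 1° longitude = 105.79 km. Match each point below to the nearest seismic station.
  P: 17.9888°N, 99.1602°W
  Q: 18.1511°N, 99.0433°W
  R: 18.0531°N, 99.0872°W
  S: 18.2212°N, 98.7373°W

P→2; Q→2; R→2; S→4

P at 17.9888°N, 99.1602°W:
  2: √((0.1702·111.32)² + (0.0649·105.79)²) = √(358.976077 + 47.138811) = 20.1523 km
  3: √((0.1692·111.32)² + (0.2753·105.79)²) = √(354.770184 + 848.206619) = 34.6840 km
  4: √((0.1395·111.32)² + (0.3547·105.79)²) = √(241.154189 + 1408.029037) = 40.6101 km
  → nearest: 2 (20.1523 km)
Q at 18.1511°N, 99.0433°W:
  2: √((0.0079·111.32)² + (-0.0520·105.79)²) = √(0.773394 + 30.261881) = 5.5709 km
  3: √((0.0069·111.32)² + (0.1584·105.79)²) = √(0.589990 + 280.801607) = 16.7747 km
  4: √((-0.0228·111.32)² + (0.2378·105.79)²) = √(6.441931 + 632.867706) = 25.2846 km
  → nearest: 2 (5.5709 km)
R at 18.0531°N, 99.0872°W:
  2: √((0.1059·111.32)² + (-0.0081·105.79)²) = √(138.975523 + 0.734276) = 11.8199 km
  3: √((0.1049·111.32)² + (0.2023·105.79)²) = √(136.363259 + 458.016369) = 24.3799 km
  4: √((0.0752·111.32)² + (0.2817·105.79)²) = √(70.078061 + 888.102164) = 30.9545 km
  → nearest: 2 (11.8199 km)
S at 18.2212°N, 98.7373°W:
  2: √((-0.0622·111.32)² + (-0.3580·105.79)²) = √(47.943216 + 1434.350495) = 38.5006 km
  3: √((-0.0632·111.32)² + (-0.1476·105.79)²) = √(49.497191 + 243.815858) = 17.1264 km
  4: √((-0.0929·111.32)² + (-0.0682·105.79)²) = √(106.949270 + 52.054465) = 12.6097 km
  → nearest: 4 (12.6097 km)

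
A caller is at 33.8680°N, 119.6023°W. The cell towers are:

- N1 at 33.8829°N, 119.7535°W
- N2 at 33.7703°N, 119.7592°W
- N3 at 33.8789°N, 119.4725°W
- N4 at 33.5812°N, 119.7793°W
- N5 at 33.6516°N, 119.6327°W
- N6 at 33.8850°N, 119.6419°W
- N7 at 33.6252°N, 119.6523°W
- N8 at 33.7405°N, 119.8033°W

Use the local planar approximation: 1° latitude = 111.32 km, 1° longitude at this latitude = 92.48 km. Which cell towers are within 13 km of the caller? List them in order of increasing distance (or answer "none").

N6, N3

Distances from 33.8680°N, 119.6023°W:
N1: √((0.0149·111.32)² + (-0.1512·92.48)²) = √(2.751180 + 195.523618) = 14.0810 km
N2: √((-0.0977·111.32)² + (-0.1569·92.48)²) = √(118.286593 + 210.543350) = 18.1337 km
N3: √((0.0109·111.32)² + (0.1298·92.48)²) = √(1.472310 + 144.093711) = 12.0651 km
N4: √((-0.2868·111.32)² + (-0.1770·92.48)²) = √(1019.306255 + 267.942851) = 35.8783 km
N5: √((-0.2164·111.32)² + (-0.0304·92.48)²) = √(580.311141 + 7.903925) = 24.2531 km
N6: √((0.0170·111.32)² + (-0.0396·92.48)²) = √(3.581329 + 13.411767) = 4.1223 km
N7: √((-0.2428·111.32)² + (-0.0500·92.48)²) = √(730.539596 + 21.381376) = 27.4212 km
N8: √((-0.1275·111.32)² + (-0.2010·92.48)²) = √(201.449765 + 345.531589) = 23.3876 km
Threshold 13 km: N6 (4.1223 km), N3 (12.0651 km) are within range.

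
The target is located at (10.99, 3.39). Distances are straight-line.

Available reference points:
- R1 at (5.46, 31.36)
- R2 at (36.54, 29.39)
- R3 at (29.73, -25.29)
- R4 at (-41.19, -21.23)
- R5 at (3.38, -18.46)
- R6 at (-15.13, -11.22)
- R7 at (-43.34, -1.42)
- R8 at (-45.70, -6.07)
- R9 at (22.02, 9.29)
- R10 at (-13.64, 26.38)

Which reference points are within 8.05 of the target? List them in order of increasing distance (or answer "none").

Distances from (10.99, 3.39):
R1: 28.51
R2: 36.45
R3: 34.26
R4: 57.70
R5: 23.14
R6: 29.93
R7: 54.54
R8: 57.47
R9: 12.51
R10: 33.69
Threshold 8.05: none within range.

none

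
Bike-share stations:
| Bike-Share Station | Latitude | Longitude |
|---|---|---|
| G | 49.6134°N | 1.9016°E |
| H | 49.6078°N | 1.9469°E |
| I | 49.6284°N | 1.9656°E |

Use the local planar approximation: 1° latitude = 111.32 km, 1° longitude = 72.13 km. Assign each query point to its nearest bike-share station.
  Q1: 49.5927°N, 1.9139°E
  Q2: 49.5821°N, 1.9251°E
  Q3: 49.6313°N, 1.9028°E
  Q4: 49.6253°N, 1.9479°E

Q1 at 49.5927°N, 1.9139°E:
  G: √((0.0207·111.32)² + (-0.0123·72.13)²) = √(5.309909 + 0.787122) = 2.4692 km
  H: √((0.0151·111.32)² + (0.0330·72.13)²) = √(2.825532 + 5.665780) = 2.9140 km
  I: √((0.0357·111.32)² + (0.0517·72.13)²) = √(15.793662 + 13.906343) = 5.4498 km
  → nearest: G (2.4692 km)
Q2 at 49.5821°N, 1.9251°E:
  G: √((0.0313·111.32)² + (-0.0235·72.13)²) = √(12.140458 + 2.873211) = 3.8747 km
  H: √((0.0257·111.32)² + (0.0218·72.13)²) = √(8.184886 + 2.472549) = 3.2646 km
  I: √((0.0463·111.32)² + (0.0405·72.13)²) = √(26.564912 + 8.533789) = 5.9244 km
  → nearest: H (3.2646 km)
Q3 at 49.6313°N, 1.9028°E:
  G: √((-0.0179·111.32)² + (-0.0012·72.13)²) = √(3.970566 + 0.007492) = 1.9945 km
  H: √((-0.0235·111.32)² + (0.0441·72.13)²) = √(6.843561 + 10.118335) = 4.1185 km
  I: √((-0.0029·111.32)² + (0.0628·72.13)²) = √(0.104218 + 20.518762) = 4.5413 km
  → nearest: G (1.9945 km)
Q4 at 49.6253°N, 1.9479°E:
  G: √((-0.0119·111.32)² + (-0.0463·72.13)²) = √(1.754851 + 11.153055) = 3.5928 km
  H: √((-0.0175·111.32)² + (-0.0010·72.13)²) = √(3.795094 + 0.005203) = 1.9494 km
  I: √((0.0031·111.32)² + (0.0177·72.13)²) = √(0.119088 + 1.629965) = 1.3225 km
  → nearest: I (1.3225 km)

Q1→G; Q2→H; Q3→G; Q4→I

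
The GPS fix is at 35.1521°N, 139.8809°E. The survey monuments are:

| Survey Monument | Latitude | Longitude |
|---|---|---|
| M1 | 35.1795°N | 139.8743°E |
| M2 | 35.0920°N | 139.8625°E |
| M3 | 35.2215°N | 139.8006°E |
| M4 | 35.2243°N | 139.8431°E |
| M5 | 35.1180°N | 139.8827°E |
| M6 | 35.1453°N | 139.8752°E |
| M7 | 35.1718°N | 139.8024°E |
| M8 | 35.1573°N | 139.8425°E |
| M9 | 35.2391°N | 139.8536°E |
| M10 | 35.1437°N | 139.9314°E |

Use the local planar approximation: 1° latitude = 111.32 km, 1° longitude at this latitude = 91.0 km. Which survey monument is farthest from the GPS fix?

Distances from 35.1521°N, 139.8809°E:
M1: 3.1087 km
M2: 6.8967 km
M3: 10.6340 km
M4: 8.7425 km
M5: 3.7995 km
M6: 0.9176 km
M7: 7.4725 km
M8: 3.5420 km
M9: 9.9984 km
M10: 4.6897 km
Maximum: M3 at 10.6340 km.

M3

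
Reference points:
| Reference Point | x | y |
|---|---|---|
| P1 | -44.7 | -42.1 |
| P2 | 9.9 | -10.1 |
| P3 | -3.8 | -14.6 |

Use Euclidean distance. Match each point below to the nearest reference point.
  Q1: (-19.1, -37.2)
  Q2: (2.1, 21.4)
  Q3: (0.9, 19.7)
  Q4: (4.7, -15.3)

Q1 at (-19.1, -37.2):
  P1: 26.1
  P2: 39.7
  P3: 27.3
  → nearest: P1 (26.1)
Q2 at (2.1, 21.4):
  P1: 78.9
  P2: 32.5
  P3: 36.5
  → nearest: P2 (32.5)
Q3 at (0.9, 19.7):
  P1: 76.8
  P2: 31.1
  P3: 34.6
  → nearest: P2 (31.1)
Q4 at (4.7, -15.3):
  P1: 56.2
  P2: 7.4
  P3: 8.5
  → nearest: P2 (7.4)

Q1→P1; Q2→P2; Q3→P2; Q4→P2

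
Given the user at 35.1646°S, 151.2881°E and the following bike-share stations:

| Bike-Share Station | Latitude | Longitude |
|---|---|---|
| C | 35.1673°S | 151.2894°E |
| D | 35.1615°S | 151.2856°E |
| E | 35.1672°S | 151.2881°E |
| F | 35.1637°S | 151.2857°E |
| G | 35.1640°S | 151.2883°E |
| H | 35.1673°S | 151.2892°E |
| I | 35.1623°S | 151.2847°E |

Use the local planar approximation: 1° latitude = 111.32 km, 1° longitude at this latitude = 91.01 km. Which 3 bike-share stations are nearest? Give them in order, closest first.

G, F, E

Distances from 35.1646°S, 151.2881°E:
C: √((-0.0027·111.32)² + (0.0013·91.01)²) = √(0.090339 + 0.013998) = 0.3230 km
D: √((0.0031·111.32)² + (-0.0025·91.01)²) = √(0.119088 + 0.051768) = 0.4133 km
E: √((-0.0026·111.32)² + (0.0000·91.01)²) = √(0.083771 + 0.000000) = 0.2894 km
F: √((0.0009·111.32)² + (-0.0024·91.01)²) = √(0.010038 + 0.047709) = 0.2403 km
G: √((0.0006·111.32)² + (0.0002·91.01)²) = √(0.004461 + 0.000331) = 0.0692 km
H: √((-0.0027·111.32)² + (0.0011·91.01)²) = √(0.090339 + 0.010022) = 0.3168 km
I: √((0.0023·111.32)² + (-0.0034·91.01)²) = √(0.065554 + 0.095749) = 0.4016 km
Sorted: G (0.0692 km) < F (0.2403 km) < E (0.2894 km) < H (0.3168 km) < C (0.3230 km) < …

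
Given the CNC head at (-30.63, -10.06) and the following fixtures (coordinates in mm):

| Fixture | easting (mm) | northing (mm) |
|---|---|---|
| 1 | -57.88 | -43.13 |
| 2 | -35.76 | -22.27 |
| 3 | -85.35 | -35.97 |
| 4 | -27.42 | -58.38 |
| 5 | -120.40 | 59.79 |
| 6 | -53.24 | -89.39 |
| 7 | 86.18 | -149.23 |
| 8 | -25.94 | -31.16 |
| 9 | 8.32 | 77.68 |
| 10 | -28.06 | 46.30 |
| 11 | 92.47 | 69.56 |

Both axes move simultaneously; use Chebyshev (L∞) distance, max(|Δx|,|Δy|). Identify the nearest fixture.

Distances from (-30.63, -10.06):
1: 33.07 mm
2: 12.21 mm
3: 54.72 mm
4: 48.32 mm
5: 89.77 mm
6: 79.33 mm
7: 139.17 mm
8: 21.10 mm
9: 87.74 mm
10: 56.36 mm
11: 123.10 mm
Minimum: 2 at 12.21 mm.

2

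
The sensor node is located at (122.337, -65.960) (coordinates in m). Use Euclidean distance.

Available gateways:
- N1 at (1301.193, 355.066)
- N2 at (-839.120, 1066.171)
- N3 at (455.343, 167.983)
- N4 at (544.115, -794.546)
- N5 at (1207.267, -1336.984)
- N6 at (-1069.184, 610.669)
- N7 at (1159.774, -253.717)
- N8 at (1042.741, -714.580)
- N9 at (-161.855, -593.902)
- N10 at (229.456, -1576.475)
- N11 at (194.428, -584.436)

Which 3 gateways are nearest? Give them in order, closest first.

Distances from (122.337, -65.960):
N1: 1251.784 m
N2: 1485.301 m
N3: 406.967 m
N4: 841.864 m
N5: 1671.100 m
N6: 1370.237 m
N7: 1054.290 m
N8: 1125.989 m
N9: 599.573 m
N10: 1514.308 m
N11: 523.464 m
Sorted: N3 (406.967 m) < N11 (523.464 m) < N9 (599.573 m) < N4 (841.864 m) < N7 (1054.290 m) < …

N3, N11, N9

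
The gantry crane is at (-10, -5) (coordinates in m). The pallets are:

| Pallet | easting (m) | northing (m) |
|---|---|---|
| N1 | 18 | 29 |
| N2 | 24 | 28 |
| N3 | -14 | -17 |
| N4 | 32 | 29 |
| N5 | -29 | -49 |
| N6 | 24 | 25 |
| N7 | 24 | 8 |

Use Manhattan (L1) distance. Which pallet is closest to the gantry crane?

N3

Distances from (-10, -5):
N1: 62 m
N2: 67 m
N3: 16 m
N4: 76 m
N5: 63 m
N6: 64 m
N7: 47 m
Minimum: N3 at 16 m.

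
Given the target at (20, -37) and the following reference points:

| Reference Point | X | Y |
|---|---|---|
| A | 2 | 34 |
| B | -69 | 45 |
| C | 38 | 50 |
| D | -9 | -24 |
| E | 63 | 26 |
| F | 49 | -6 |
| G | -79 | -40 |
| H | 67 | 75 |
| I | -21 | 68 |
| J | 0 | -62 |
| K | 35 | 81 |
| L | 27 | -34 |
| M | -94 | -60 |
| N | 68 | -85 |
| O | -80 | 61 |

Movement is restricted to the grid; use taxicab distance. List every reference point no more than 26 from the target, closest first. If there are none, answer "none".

L

Distances from (20, -37):
A: 89
B: 171
C: 105
D: 42
E: 106
F: 60
G: 102
H: 159
I: 146
J: 45
K: 133
L: 10
M: 137
N: 96
O: 198
Threshold 26: L (10) is within range.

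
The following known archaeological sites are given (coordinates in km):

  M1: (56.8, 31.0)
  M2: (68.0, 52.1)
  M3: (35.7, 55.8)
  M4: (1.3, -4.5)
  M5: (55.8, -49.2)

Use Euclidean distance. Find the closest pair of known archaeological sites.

M1 and M2

Pairwise distances:
M1–M2: 23.9 km
M1–M3: 32.6 km
M1–M4: 65.9 km
M1–M5: 80.2 km
M2–M3: 32.5 km
M2–M4: 87.5 km
M2–M5: 102.0 km
M3–M4: 69.4 km
M3–M5: 106.9 km
M4–M5: 70.5 km
Closest pair: M1–M2 at 23.9 km.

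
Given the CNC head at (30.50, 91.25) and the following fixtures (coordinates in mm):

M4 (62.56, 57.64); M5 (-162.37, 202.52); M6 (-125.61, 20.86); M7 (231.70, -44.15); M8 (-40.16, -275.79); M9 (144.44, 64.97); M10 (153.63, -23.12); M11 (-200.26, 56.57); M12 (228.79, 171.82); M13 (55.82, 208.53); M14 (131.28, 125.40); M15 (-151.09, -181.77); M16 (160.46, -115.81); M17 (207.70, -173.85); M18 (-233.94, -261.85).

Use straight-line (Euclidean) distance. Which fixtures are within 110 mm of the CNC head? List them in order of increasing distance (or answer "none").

Distances from (30.50, 91.25):
M4: √((32.06)² + (-33.61)²) = √(1027.8436 + 1129.6321) = 46.45 mm
M5: √((-192.87)² + (111.27)²) = √(37198.8369 + 12381.0129) = 222.67 mm
M6: √((-156.11)² + (-70.39)²) = √(24370.3321 + 4954.7521) = 171.25 mm
M7: √((201.20)² + (-135.40)²) = √(40481.4400 + 18333.1600) = 242.52 mm
M8: √((-70.66)² + (-367.04)²) = √(4992.8356 + 134718.3616) = 373.78 mm
M9: √((113.94)² + (-26.28)²) = √(12982.3236 + 690.6384) = 116.93 mm
M10: √((123.13)² + (-114.37)²) = √(15160.9969 + 13080.4969) = 168.05 mm
M11: √((-230.76)² + (-34.68)²) = √(53250.1776 + 1202.7024) = 233.35 mm
M12: √((198.29)² + (80.57)²) = √(39318.9241 + 6491.5249) = 214.03 mm
M13: √((25.32)² + (117.28)²) = √(641.1024 + 13754.5984) = 119.98 mm
M14: √((100.78)² + (34.15)²) = √(10156.6084 + 1166.2225) = 106.41 mm
M15: √((-181.59)² + (-273.02)²) = √(32974.9281 + 74539.9204) = 327.89 mm
M16: √((129.96)² + (-207.06)²) = √(16889.6016 + 42873.8436) = 244.47 mm
M17: √((177.20)² + (-265.10)²) = √(31399.8400 + 70278.0100) = 318.87 mm
M18: √((-264.44)² + (-353.10)²) = √(69928.5136 + 124679.6100) = 441.14 mm
Threshold 110 mm: M4 (46.45 mm), M14 (106.41 mm) are within range.

M4, M14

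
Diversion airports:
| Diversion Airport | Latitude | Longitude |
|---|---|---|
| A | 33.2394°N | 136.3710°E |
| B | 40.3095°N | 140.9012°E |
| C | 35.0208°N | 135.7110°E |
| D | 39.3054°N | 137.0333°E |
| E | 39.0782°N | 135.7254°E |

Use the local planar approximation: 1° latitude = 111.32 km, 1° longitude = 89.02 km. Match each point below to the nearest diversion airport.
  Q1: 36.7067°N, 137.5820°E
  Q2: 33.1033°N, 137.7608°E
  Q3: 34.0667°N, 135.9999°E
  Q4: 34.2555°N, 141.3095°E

Q1→C; Q2→A; Q3→A; Q4→A

Q1 at 36.7067°N, 137.5820°E:
  A: 400.7518 km
  B: 498.1543 km
  C: 250.9237 km
  D: 293.3820 km
  E: 311.4631 km
  → nearest: C (250.9237 km)
Q2 at 33.1033°N, 137.7608°E:
  A: 124.6442 km
  B: 849.5107 km
  C: 280.8202 km
  D: 693.4485 km
  E: 689.3640 km
  → nearest: A (124.6442 km)
Q3 at 34.0667°N, 135.9999°E:
  A: 97.8408 km
  B: 820.5627 km
  C: 109.2797 km
  D: 590.3833 km
  E: 558.4151 km
  → nearest: A (97.8408 km)
Q4 at 34.2555°N, 141.3095°E:
  A: 453.9436 km
  B: 674.9107 km
  C: 505.6075 km
  D: 678.9151 km
  E: 731.6603 km
  → nearest: A (453.9436 km)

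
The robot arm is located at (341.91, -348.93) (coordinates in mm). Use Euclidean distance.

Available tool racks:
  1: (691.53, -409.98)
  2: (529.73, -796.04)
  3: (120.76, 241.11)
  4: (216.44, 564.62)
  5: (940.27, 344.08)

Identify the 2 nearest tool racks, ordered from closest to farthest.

1, 2

Distances from (341.91, -348.93):
1: 354.91 mm
2: 484.96 mm
3: 630.12 mm
4: 922.13 mm
5: 915.59 mm
Sorted: 1 (354.91 mm) < 2 (484.96 mm) < 3 (630.12 mm) < 5 (915.59 mm) < …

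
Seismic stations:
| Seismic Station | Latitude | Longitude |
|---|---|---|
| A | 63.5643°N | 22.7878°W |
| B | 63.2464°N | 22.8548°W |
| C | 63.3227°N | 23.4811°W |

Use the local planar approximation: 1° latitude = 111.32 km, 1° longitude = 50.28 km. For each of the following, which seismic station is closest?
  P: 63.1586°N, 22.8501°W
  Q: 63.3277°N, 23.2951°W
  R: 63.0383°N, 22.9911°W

P→B; Q→C; R→B

P at 63.1586°N, 22.8501°W:
  A: 45.2710 km
  B: 9.7768 km
  C: 36.6099 km
  → nearest: B (9.7768 km)
Q at 63.3277°N, 23.2951°W:
  A: 36.6649 km
  B: 23.9168 km
  C: 9.3686 km
  → nearest: C (9.3686 km)
R at 63.0383°N, 22.9911°W:
  A: 59.4399 km
  B: 24.1581 km
  C: 40.1162 km
  → nearest: B (24.1581 km)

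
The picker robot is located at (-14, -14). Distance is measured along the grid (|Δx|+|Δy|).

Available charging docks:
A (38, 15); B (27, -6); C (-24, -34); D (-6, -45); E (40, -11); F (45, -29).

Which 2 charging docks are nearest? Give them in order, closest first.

Distances from (-14, -14):
A: |52| + |29| = 52 + 29 = 81
B: |41| + |8| = 41 + 8 = 49
C: |-10| + |-20| = 10 + 20 = 30
D: |8| + |-31| = 8 + 31 = 39
E: |54| + |3| = 54 + 3 = 57
F: |59| + |-15| = 59 + 15 = 74
Sorted: C (30) < D (39) < B (49) < E (57) < …

C, D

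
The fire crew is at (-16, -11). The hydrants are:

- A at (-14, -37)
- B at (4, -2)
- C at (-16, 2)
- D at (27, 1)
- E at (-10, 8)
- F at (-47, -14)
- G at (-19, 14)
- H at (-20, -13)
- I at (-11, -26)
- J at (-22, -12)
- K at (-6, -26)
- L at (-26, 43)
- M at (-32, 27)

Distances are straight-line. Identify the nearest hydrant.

Distances from (-16, -11):
A: √((2)² + (-26)²) = √(4.000 + 676.000) = 26.1
B: √((20)² + (9)²) = √(400.000 + 81.000) = 21.9
C: √((0)² + (13)²) = √(0.000 + 169.000) = 13.0
D: √((43)² + (12)²) = √(1849.000 + 144.000) = 44.6
E: √((6)² + (19)²) = √(36.000 + 361.000) = 19.9
F: √((-31)² + (-3)²) = √(961.000 + 9.000) = 31.1
G: √((-3)² + (25)²) = √(9.000 + 625.000) = 25.2
H: √((-4)² + (-2)²) = √(16.000 + 4.000) = 4.5
I: √((5)² + (-15)²) = √(25.000 + 225.000) = 15.8
J: √((-6)² + (-1)²) = √(36.000 + 1.000) = 6.1
K: √((10)² + (-15)²) = √(100.000 + 225.000) = 18.0
L: √((-10)² + (54)²) = √(100.000 + 2916.000) = 54.9
M: √((-16)² + (38)²) = √(256.000 + 1444.000) = 41.2
Minimum: H at 4.5.

H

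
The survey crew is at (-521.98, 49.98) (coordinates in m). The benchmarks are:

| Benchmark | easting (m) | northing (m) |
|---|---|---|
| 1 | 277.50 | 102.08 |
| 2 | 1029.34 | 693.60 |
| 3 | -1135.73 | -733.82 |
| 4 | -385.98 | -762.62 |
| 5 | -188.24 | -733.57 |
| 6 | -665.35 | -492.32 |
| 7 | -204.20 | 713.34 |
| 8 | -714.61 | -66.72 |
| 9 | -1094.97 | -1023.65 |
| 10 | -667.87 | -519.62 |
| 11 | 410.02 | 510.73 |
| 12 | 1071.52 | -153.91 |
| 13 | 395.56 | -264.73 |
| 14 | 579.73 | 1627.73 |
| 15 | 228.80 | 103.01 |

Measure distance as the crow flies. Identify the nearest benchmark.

Distances from (-521.98, 49.98):
1: √((799.48)² + (52.10)²) = √(639168.2704 + 2714.4100) = 801.18 m
2: √((1551.32)² + (643.62)²) = √(2406593.7424 + 414246.7044) = 1679.54 m
3: √((-613.75)² + (-783.80)²) = √(376689.0625 + 614342.4400) = 995.51 m
4: √((136.00)² + (-812.60)²) = √(18496.0000 + 660318.7600) = 823.90 m
5: √((333.74)² + (-783.55)²) = √(111382.3876 + 613950.6025) = 851.66 m
6: √((-143.37)² + (-542.30)²) = √(20554.9569 + 294089.2900) = 560.93 m
7: √((317.78)² + (663.36)²) = √(100984.1284 + 440046.4896) = 735.55 m
8: √((-192.63)² + (-116.70)²) = √(37106.3169 + 13618.8900) = 225.22 m
9: √((-572.99)² + (-1073.63)²) = √(328317.5401 + 1152681.3769) = 1216.96 m
10: √((-145.89)² + (-569.60)²) = √(21283.8921 + 324444.1600) = 587.99 m
11: √((932.00)² + (460.75)²) = √(868624.0000 + 212290.5625) = 1039.67 m
12: √((1593.50)² + (-203.89)²) = √(2539242.2500 + 41571.1321) = 1606.49 m
13: √((917.54)² + (-314.71)²) = √(841879.6516 + 99042.3841) = 970.01 m
14: √((1101.71)² + (1577.75)²) = √(1213764.9241 + 2489295.0625) = 1924.33 m
15: √((750.78)² + (53.03)²) = √(563670.6084 + 2812.1809) = 752.65 m
Minimum: 8 at 225.22 m.

8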